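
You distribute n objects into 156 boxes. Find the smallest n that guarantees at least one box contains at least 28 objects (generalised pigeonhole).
n = (28 − 1)·156 + 1 = 4213

By the generalised pigeonhole principle, to guarantee some box contains ≥ r objects we need more than (r − 1) · k objects total. Threshold: n = (r − 1) · k + 1. With r = 28 and k = 156: n = 27 · 156 + 1 = 4212 + 1 = 4213. For n = 4212 = 27 · 156, we can put exactly 27 objects in every box, avoiding 28 in any single one — so 4213 is tight.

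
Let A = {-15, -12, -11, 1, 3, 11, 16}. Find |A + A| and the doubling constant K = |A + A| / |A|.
K = |A + A| / |A| = 27/7

Enumerate A + A = {a + b : a, b ∈ A}. With |A| = 7, there are |A|^2 = 49 ordered sum pairs; collecting distinct values, A + A = {-30, -27, -26, -24, -23, -22, -14, -12, -11, -10, -9, -8, -4, -1, 0, 1, 2, 4, 5, 6, 12, 14, 17, 19, 22, 27, 32}, so |A + A| = 27. Thus K = 27/7. For comparison, the minimum possible |A + A| over all 7-element sets is 2·7 − 1 = 13 (so min K = 13/7), attained only by arithmetic progressions.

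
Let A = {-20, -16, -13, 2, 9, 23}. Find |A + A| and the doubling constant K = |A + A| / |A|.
K = |A + A| / |A| = 20/6 = 10/3

Enumerate A + A = {a + b : a, b ∈ A}. With |A| = 6, there are |A|^2 = 36 ordered sum pairs; collecting distinct values, A + A = {-40, -36, -33, -32, -29, -26, -18, -14, -11, -7, -4, 3, 4, 7, 10, 11, 18, 25, 32, 46}, so |A + A| = 20. Thus K = 20/6 = 10/3. For comparison, the minimum possible |A + A| over all 6-element sets is 2·6 − 1 = 11 (so min K = 11/6), attained only by arithmetic progressions.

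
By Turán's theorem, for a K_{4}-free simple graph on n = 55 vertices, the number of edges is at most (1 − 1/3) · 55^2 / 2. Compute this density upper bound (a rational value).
Turán density bound = (2/3) · 55^2/2 = 3025/3 ≈ 1008.3333

Turán's theorem: ex(n, K_{r+1}) is achieved by the complete r-partite Turán graph T(n, r) with parts as balanced as possible, and is at most (1 − 1/r) · n^2/2. For r = 3, n = 55: the density bound is (2/3) · 3025/2 = 3025/3 ≈ 1008.3333. The integer-valued extremum is e(T(55, 3)) = 1008, which is strictly less than the density bound 3025/3 since 3 ∤ 55 (the parts of T(55, 3) cannot all be equal).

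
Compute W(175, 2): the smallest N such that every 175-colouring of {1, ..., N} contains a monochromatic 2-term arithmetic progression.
W(175, 2) = 175 + 1 = 176

A 2-term AP is any pair of integers, so a monochromatic 2-AP exists iff some colour is used at least twice. With 175 colours, the colouring i ↦ i on {1, ..., 175} uses each colour once, avoiding any monochromatic pair, so W(175, 2) > 175. For {1, ..., 176}, pigeonhole forces two integers of the same colour, which form a monochromatic 2-AP. Hence W(175, 2) = 176.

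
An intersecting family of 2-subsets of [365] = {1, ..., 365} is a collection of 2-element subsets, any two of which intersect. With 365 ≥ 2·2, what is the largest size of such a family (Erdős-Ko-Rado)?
max |F| = C(364, 1) = 364

The Erdős-Ko-Rado theorem states: for n ≥ 2k, an intersecting family of k-subsets of an n-element set has size at most C(n − 1, k − 1), with equality for 'star' families {A ⊆ [n] : |A| = k, i ∈ A} (fix an element i). For n = 365, k = 2: C(364, 1) = 364.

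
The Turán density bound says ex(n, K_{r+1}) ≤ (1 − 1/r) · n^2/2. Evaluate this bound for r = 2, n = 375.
Turán density bound = (1/2) · 375^2/2 = 140625/4 ≈ 35156.25

Turán's theorem: ex(n, K_{r+1}) is achieved by the complete r-partite Turán graph T(n, r) with parts as balanced as possible, and is at most (1 − 1/r) · n^2/2. For r = 2, n = 375: the density bound is (1/2) · 140625/2 = 140625/4 ≈ 35156.25. The integer-valued extremum is e(T(375, 2)) = 35156, which is strictly less than the density bound 140625/4 since 2 ∤ 375 (the parts of T(375, 2) cannot all be equal).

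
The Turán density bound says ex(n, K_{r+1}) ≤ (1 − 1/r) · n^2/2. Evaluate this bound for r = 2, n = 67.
Turán density bound = (1/2) · 67^2/2 = 4489/4 ≈ 1122.25

Turán's theorem: ex(n, K_{r+1}) is achieved by the complete r-partite Turán graph T(n, r) with parts as balanced as possible, and is at most (1 − 1/r) · n^2/2. For r = 2, n = 67: the density bound is (1/2) · 4489/2 = 4489/4 ≈ 1122.25. The integer-valued extremum is e(T(67, 2)) = 1122, which is strictly less than the density bound 4489/4 since 2 ∤ 67 (the parts of T(67, 2) cannot all be equal).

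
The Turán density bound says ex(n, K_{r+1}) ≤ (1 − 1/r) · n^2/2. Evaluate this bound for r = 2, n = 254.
Turán density bound = (1/2) · 254^2/2 = 16129

Turán's theorem: ex(n, K_{r+1}) is achieved by the complete r-partite Turán graph T(n, r) with parts as balanced as possible, and is at most (1 − 1/r) · n^2/2. For r = 2, n = 254: the density bound is (1/2) · 64516/2 = 16129. Since 2 ∣ 254, the Turán graph T(254, 2) has parts of equal size 127, and its edge count e(T(254, 2)) = 16129 attains the density bound exactly.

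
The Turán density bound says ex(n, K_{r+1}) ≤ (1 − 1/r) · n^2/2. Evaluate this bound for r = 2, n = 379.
Turán density bound = (1/2) · 379^2/2 = 143641/4 ≈ 35910.25

Turán's theorem: ex(n, K_{r+1}) is achieved by the complete r-partite Turán graph T(n, r) with parts as balanced as possible, and is at most (1 − 1/r) · n^2/2. For r = 2, n = 379: the density bound is (1/2) · 143641/2 = 143641/4 ≈ 35910.25. The integer-valued extremum is e(T(379, 2)) = 35910, which is strictly less than the density bound 143641/4 since 2 ∤ 379 (the parts of T(379, 2) cannot all be equal).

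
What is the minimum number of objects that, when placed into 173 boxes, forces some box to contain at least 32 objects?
n = (32 − 1)·173 + 1 = 5364

By the generalised pigeonhole principle, to guarantee some box contains ≥ r objects we need more than (r − 1) · k objects total. Threshold: n = (r − 1) · k + 1. With r = 32 and k = 173: n = 31 · 173 + 1 = 5363 + 1 = 5364. For n = 5363 = 31 · 173, we can put exactly 31 objects in every box, avoiding 32 in any single one — so 5364 is tight.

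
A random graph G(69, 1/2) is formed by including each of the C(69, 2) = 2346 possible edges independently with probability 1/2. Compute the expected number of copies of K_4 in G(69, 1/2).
E[# K_4] = C(69, 4) · (1/2)^C(4, 2) = 864501 / 2^6 = 13507.828125

For each 4-subset S of vertices (there are C(69, 4) = 864501 such S), let X_S = 1 if S induces a K_4 (all C(4, 2) = 6 edges present). Then P(X_S = 1) = (1/2)^6 = 1/64. By linearity of expectation, E[# K_4] = C(69, 4) · (1/2)^6 = 864501 / 64 = 13507.828125.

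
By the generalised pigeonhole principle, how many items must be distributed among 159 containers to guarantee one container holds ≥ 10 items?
n = (10 − 1)·159 + 1 = 1432

By the generalised pigeonhole principle, to guarantee some box contains ≥ r objects we need more than (r − 1) · k objects total. Threshold: n = (r − 1) · k + 1. With r = 10 and k = 159: n = 9 · 159 + 1 = 1431 + 1 = 1432. For n = 1431 = 9 · 159, we can put exactly 9 objects in every box, avoiding 10 in any single one — so 1432 is tight.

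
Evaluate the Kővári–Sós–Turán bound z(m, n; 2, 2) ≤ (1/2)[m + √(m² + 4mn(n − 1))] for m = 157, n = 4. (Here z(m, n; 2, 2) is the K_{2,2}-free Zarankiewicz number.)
z(157, 4; 2, 2) ≤ (1/2)[157 + √(157² + 4·157·4·3)] = (1/2)[157 + √32185] = 168.2009

Kővári–Sós–Turán: let r_1, ..., r_157 be the row sums and z = Σ r_i the total number of 1s. Each pair of columns can share at most one row with both entries 1 (else a 2×2 all-ones block appears), so Σ_i C(r_i, 2) ≤ C(4, 2) = 6. By convexity Σ_i C(r_i, 2) ≥ 157·C(z/157, 2) = z(z − 157)/(2·157), giving z² − 157z − 157·4·3 ≤ 0 and hence z ≤ (1/2)[157 + √(24649 + 4·1884)] = (1/2)[157 + √32185] ≈ (1/2)(157 + 179.4018) = 168.2009.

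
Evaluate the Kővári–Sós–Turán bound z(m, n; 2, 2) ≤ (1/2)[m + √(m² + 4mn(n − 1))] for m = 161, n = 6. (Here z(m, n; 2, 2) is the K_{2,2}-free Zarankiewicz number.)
z(161, 6; 2, 2) ≤ (1/2)[161 + √(161² + 4·161·6·5)] = (1/2)[161 + √45241] = 186.8497

Kővári–Sós–Turán: let r_1, ..., r_161 be the row sums and z = Σ r_i the total number of 1s. Each pair of columns can share at most one row with both entries 1 (else a 2×2 all-ones block appears), so Σ_i C(r_i, 2) ≤ C(6, 2) = 15. By convexity Σ_i C(r_i, 2) ≥ 161·C(z/161, 2) = z(z − 161)/(2·161), giving z² − 161z − 161·6·5 ≤ 0 and hence z ≤ (1/2)[161 + √(25921 + 4·4830)] = (1/2)[161 + √45241] ≈ (1/2)(161 + 212.6993) = 186.8497.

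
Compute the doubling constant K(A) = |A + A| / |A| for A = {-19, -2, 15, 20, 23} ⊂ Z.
K = |A + A| / |A| = 14/5

Enumerate A + A = {a + b : a, b ∈ A}. With |A| = 5, there are |A|^2 = 25 ordered sum pairs; collecting distinct values, A + A = {-38, -21, -4, 1, 4, 13, 18, 21, 30, 35, 38, 40, 43, 46}, so |A + A| = 14. Thus K = 14/5. For comparison, the minimum possible |A + A| over all 5-element sets is 2·5 − 1 = 9 (so min K = 9/5), attained only by arithmetic progressions.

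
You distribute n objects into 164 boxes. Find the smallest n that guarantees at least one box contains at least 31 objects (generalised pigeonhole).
n = (31 − 1)·164 + 1 = 4921

By the generalised pigeonhole principle, to guarantee some box contains ≥ r objects we need more than (r − 1) · k objects total. Threshold: n = (r − 1) · k + 1. With r = 31 and k = 164: n = 30 · 164 + 1 = 4920 + 1 = 4921. For n = 4920 = 30 · 164, we can put exactly 30 objects in every box, avoiding 31 in any single one — so 4921 is tight.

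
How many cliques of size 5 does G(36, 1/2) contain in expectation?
E[# K_5] = C(36, 5) · (1/2)^C(5, 2) = 376992 / 2^10 = 11781/32 = 368.15625

For each 5-subset S of vertices (there are C(36, 5) = 376992 such S), let X_S = 1 if S induces a K_5 (all C(5, 2) = 10 edges present). Then P(X_S = 1) = (1/2)^10 = 1/1024. By linearity of expectation, E[# K_5] = C(36, 5) · (1/2)^10 = 376992 / 1024 = 11781/32 = 368.15625.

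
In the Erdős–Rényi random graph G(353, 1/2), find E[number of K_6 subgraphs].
E[# K_6] = C(353, 6) · (1/2)^C(6, 2) = 2574925713360 / 2^15 = 160932857085/2048 ≈ 78580496.623535

For each 6-subset S of vertices (there are C(353, 6) = 2574925713360 such S), let X_S = 1 if S induces a K_6 (all C(6, 2) = 15 edges present). Then P(X_S = 1) = (1/2)^15 = 1/32768. By linearity of expectation, E[# K_6] = C(353, 6) · (1/2)^15 = 2574925713360 / 32768 = 160932857085/2048 ≈ 78580496.623535.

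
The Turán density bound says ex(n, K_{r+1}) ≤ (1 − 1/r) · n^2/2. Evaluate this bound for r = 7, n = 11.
Turán density bound = (6/7) · 11^2/2 = 363/7 ≈ 51.8571

Turán's theorem: ex(n, K_{r+1}) is achieved by the complete r-partite Turán graph T(n, r) with parts as balanced as possible, and is at most (1 − 1/r) · n^2/2. For r = 7, n = 11: the density bound is (6/7) · 121/2 = 363/7 ≈ 51.8571. The integer-valued extremum is e(T(11, 7)) = 51, which is strictly less than the density bound 363/7 since 7 ∤ 11 (the parts of T(11, 7) cannot all be equal).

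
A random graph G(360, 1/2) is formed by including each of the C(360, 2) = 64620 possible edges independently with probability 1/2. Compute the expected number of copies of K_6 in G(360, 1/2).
E[# K_6] = C(360, 6) · (1/2)^C(6, 2) = 2899305949260 / 2^15 = 724826487315/8192 ≈ 88479795.814819

For each 6-subset S of vertices (there are C(360, 6) = 2899305949260 such S), let X_S = 1 if S induces a K_6 (all C(6, 2) = 15 edges present). Then P(X_S = 1) = (1/2)^15 = 1/32768. By linearity of expectation, E[# K_6] = C(360, 6) · (1/2)^15 = 2899305949260 / 32768 = 724826487315/8192 ≈ 88479795.814819.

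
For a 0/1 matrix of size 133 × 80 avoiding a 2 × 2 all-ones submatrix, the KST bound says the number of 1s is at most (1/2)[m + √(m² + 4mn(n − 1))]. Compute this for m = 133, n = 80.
z(133, 80; 2, 2) ≤ (1/2)[133 + √(133² + 4·133·80·79)] = (1/2)[133 + √3379929] = 985.7292

Kővári–Sós–Turán: let r_1, ..., r_133 be the row sums and z = Σ r_i the total number of 1s. Each pair of columns can share at most one row with both entries 1 (else a 2×2 all-ones block appears), so Σ_i C(r_i, 2) ≤ C(80, 2) = 3160. By convexity Σ_i C(r_i, 2) ≥ 133·C(z/133, 2) = z(z − 133)/(2·133), giving z² − 133z − 133·80·79 ≤ 0 and hence z ≤ (1/2)[133 + √(17689 + 4·840560)] = (1/2)[133 + √3379929] ≈ (1/2)(133 + 1838.4583) = 985.7292.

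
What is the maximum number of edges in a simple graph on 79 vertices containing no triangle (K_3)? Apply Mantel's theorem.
ex(79, K_3) = ⌊79^2/4⌋ = 1560

Mantel (1907): a triangle-free graph on n vertices has at most ⌊n^2/4⌋ edges, with equality for the complete bipartite graph K_{⌊n/2⌋, ⌈n/2⌉}. For n = 79: ⌊79^2/4⌋ = ⌊6241/4⌋ = 1560. The extremal graph is K_{39, 40}, which has 39·40 = 1560 edges.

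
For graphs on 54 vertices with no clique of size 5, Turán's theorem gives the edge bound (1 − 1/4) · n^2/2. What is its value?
Turán density bound = (3/4) · 54^2/2 = 2187/2 ≈ 1093.5

Turán's theorem: ex(n, K_{r+1}) is achieved by the complete r-partite Turán graph T(n, r) with parts as balanced as possible, and is at most (1 − 1/r) · n^2/2. For r = 4, n = 54: the density bound is (3/4) · 2916/2 = 2187/2 ≈ 1093.5. The integer-valued extremum is e(T(54, 4)) = 1093, which is strictly less than the density bound 2187/2 since 4 ∤ 54 (the parts of T(54, 4) cannot all be equal).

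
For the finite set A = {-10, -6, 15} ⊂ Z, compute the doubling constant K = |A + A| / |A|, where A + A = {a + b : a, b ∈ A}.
K = |A + A| / |A| = 6/3 = 2

Enumerate A + A = {a + b : a, b ∈ A}. With |A| = 3, there are |A|^2 = 9 ordered sum pairs; collecting distinct values, A + A = {-20, -16, -12, 5, 9, 30}, so |A + A| = 6. Thus K = 6/3 = 2. For comparison, the minimum possible |A + A| over all 3-element sets is 2·3 − 1 = 5 (so min K = 5/3), attained only by arithmetic progressions.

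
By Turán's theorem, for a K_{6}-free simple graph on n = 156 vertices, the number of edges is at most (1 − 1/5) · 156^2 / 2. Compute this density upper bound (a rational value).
Turán density bound = (4/5) · 156^2/2 = 48672/5 ≈ 9734.4

Turán's theorem: ex(n, K_{r+1}) is achieved by the complete r-partite Turán graph T(n, r) with parts as balanced as possible, and is at most (1 − 1/r) · n^2/2. For r = 5, n = 156: the density bound is (4/5) · 24336/2 = 48672/5 ≈ 9734.4. The integer-valued extremum is e(T(156, 5)) = 9734, which is strictly less than the density bound 48672/5 since 5 ∤ 156 (the parts of T(156, 5) cannot all be equal).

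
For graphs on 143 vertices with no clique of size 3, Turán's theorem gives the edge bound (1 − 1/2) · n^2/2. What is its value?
Turán density bound = (1/2) · 143^2/2 = 20449/4 ≈ 5112.25

Turán's theorem: ex(n, K_{r+1}) is achieved by the complete r-partite Turán graph T(n, r) with parts as balanced as possible, and is at most (1 − 1/r) · n^2/2. For r = 2, n = 143: the density bound is (1/2) · 20449/2 = 20449/4 ≈ 5112.25. The integer-valued extremum is e(T(143, 2)) = 5112, which is strictly less than the density bound 20449/4 since 2 ∤ 143 (the parts of T(143, 2) cannot all be equal).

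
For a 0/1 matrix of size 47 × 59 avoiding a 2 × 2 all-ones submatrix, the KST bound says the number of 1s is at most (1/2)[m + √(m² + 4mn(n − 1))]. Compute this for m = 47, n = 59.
z(47, 59; 2, 2) ≤ (1/2)[47 + √(47² + 4·47·59·58)] = (1/2)[47 + √645545] = 425.2291

Kővári–Sós–Turán: let r_1, ..., r_47 be the row sums and z = Σ r_i the total number of 1s. Each pair of columns can share at most one row with both entries 1 (else a 2×2 all-ones block appears), so Σ_i C(r_i, 2) ≤ C(59, 2) = 1711. By convexity Σ_i C(r_i, 2) ≥ 47·C(z/47, 2) = z(z − 47)/(2·47), giving z² − 47z − 47·59·58 ≤ 0 and hence z ≤ (1/2)[47 + √(2209 + 4·160834)] = (1/2)[47 + √645545] ≈ (1/2)(47 + 803.4582) = 425.2291.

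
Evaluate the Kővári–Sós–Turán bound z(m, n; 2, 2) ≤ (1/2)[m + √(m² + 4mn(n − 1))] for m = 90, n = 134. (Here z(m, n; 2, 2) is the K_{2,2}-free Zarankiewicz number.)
z(90, 134; 2, 2) ≤ (1/2)[90 + √(90² + 4·90·134·133)] = (1/2)[90 + √6424020] = 1312.2825

Kővári–Sós–Turán: let r_1, ..., r_90 be the row sums and z = Σ r_i the total number of 1s. Each pair of columns can share at most one row with both entries 1 (else a 2×2 all-ones block appears), so Σ_i C(r_i, 2) ≤ C(134, 2) = 8911. By convexity Σ_i C(r_i, 2) ≥ 90·C(z/90, 2) = z(z − 90)/(2·90), giving z² − 90z − 90·134·133 ≤ 0 and hence z ≤ (1/2)[90 + √(8100 + 4·1603980)] = (1/2)[90 + √6424020] ≈ (1/2)(90 + 2534.5651) = 1312.2825.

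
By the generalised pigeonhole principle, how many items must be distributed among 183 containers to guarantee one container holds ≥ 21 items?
n = (21 − 1)·183 + 1 = 3661

By the generalised pigeonhole principle, to guarantee some box contains ≥ r objects we need more than (r − 1) · k objects total. Threshold: n = (r − 1) · k + 1. With r = 21 and k = 183: n = 20 · 183 + 1 = 3660 + 1 = 3661. For n = 3660 = 20 · 183, we can put exactly 20 objects in every box, avoiding 21 in any single one — so 3661 is tight.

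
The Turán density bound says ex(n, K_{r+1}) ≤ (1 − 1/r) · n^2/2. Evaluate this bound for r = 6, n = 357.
Turán density bound = (5/6) · 357^2/2 = 212415/4 ≈ 53103.75

Turán's theorem: ex(n, K_{r+1}) is achieved by the complete r-partite Turán graph T(n, r) with parts as balanced as possible, and is at most (1 − 1/r) · n^2/2. For r = 6, n = 357: the density bound is (5/6) · 127449/2 = 212415/4 ≈ 53103.75. The integer-valued extremum is e(T(357, 6)) = 53103, which is strictly less than the density bound 212415/4 since 6 ∤ 357 (the parts of T(357, 6) cannot all be equal).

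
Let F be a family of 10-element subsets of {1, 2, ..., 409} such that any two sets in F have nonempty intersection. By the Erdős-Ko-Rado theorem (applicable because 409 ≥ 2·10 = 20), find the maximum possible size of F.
max |F| = C(408, 9) = 789931485515343600

Erdős-Ko-Rado (1961): when n ≥ 2k, max |F| = C(n−1, k−1). The bound is attained by the star {A : i ∈ A} for any fixed i ∈ [n]. Here C(409−1, 10−1) = C(408, 9) = 789931485515343600.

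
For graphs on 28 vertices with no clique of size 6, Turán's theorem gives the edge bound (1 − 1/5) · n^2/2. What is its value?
Turán density bound = (4/5) · 28^2/2 = 1568/5 ≈ 313.6

Turán's theorem: ex(n, K_{r+1}) is achieved by the complete r-partite Turán graph T(n, r) with parts as balanced as possible, and is at most (1 − 1/r) · n^2/2. For r = 5, n = 28: the density bound is (4/5) · 784/2 = 1568/5 ≈ 313.6. The integer-valued extremum is e(T(28, 5)) = 313, which is strictly less than the density bound 1568/5 since 5 ∤ 28 (the parts of T(28, 5) cannot all be equal).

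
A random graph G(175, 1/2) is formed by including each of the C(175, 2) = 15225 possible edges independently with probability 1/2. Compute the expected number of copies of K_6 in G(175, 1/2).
E[# K_6] = C(175, 6) · (1/2)^C(6, 2) = 36582584325 / 2^15 ≈ 1116411.875153

For each 6-subset S of vertices (there are C(175, 6) = 36582584325 such S), let X_S = 1 if S induces a K_6 (all C(6, 2) = 15 edges present). Then P(X_S = 1) = (1/2)^15 = 1/32768. By linearity of expectation, E[# K_6] = C(175, 6) · (1/2)^15 = 36582584325 / 32768 ≈ 1116411.875153.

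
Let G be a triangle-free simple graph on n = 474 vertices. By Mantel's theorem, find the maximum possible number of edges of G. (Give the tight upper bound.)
ex(474, K_3) = ⌊474^2/4⌋ = 56169

Mantel (1907): a triangle-free graph on n vertices has at most ⌊n^2/4⌋ edges, with equality for the complete bipartite graph K_{⌊n/2⌋, ⌈n/2⌉}. For n = 474: ⌊474^2/4⌋ = ⌊224676/4⌋ = 56169. The extremal graph is K_{237, 237}, which has 237·237 = 56169 edges.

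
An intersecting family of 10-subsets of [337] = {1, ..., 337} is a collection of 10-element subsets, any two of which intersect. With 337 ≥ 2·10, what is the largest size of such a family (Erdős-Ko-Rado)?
max |F| = C(336, 9) = 135008623969930480

Erdős-Ko-Rado (1961): when n ≥ 2k, max |F| = C(n−1, k−1). The bound is attained by the star {A : i ∈ A} for any fixed i ∈ [n]. Here C(337−1, 10−1) = C(336, 9) = 135008623969930480.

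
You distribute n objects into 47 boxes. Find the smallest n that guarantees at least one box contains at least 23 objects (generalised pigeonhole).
n = (23 − 1)·47 + 1 = 1035

By the generalised pigeonhole principle, to guarantee some box contains ≥ r objects we need more than (r − 1) · k objects total. Threshold: n = (r − 1) · k + 1. With r = 23 and k = 47: n = 22 · 47 + 1 = 1034 + 1 = 1035. For n = 1034 = 22 · 47, we can put exactly 22 objects in every box, avoiding 23 in any single one — so 1035 is tight.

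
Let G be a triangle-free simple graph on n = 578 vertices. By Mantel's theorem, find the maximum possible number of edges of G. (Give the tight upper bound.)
ex(578, K_3) = ⌊578^2/4⌋ = 83521

Mantel (1907): a triangle-free graph on n vertices has at most ⌊n^2/4⌋ edges, with equality for the complete bipartite graph K_{⌊n/2⌋, ⌈n/2⌉}. For n = 578: ⌊578^2/4⌋ = ⌊334084/4⌋ = 83521. The extremal graph is K_{289, 289}, which has 289·289 = 83521 edges.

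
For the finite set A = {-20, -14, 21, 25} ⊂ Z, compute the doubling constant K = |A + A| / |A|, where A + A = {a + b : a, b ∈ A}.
K = |A + A| / |A| = 10/4 = 5/2

Enumerate A + A = {a + b : a, b ∈ A}. With |A| = 4, there are |A|^2 = 16 ordered sum pairs; collecting distinct values, A + A = {-40, -34, -28, 1, 5, 7, 11, 42, 46, 50}, so |A + A| = 10. Thus K = 10/4 = 5/2. For comparison, the minimum possible |A + A| over all 4-element sets is 2·4 − 1 = 7 (so min K = 7/4), attained only by arithmetic progressions.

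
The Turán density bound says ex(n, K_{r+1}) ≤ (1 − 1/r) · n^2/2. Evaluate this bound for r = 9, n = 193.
Turán density bound = (8/9) · 193^2/2 = 148996/9 ≈ 16555.1111

Turán's theorem: ex(n, K_{r+1}) is achieved by the complete r-partite Turán graph T(n, r) with parts as balanced as possible, and is at most (1 − 1/r) · n^2/2. For r = 9, n = 193: the density bound is (8/9) · 37249/2 = 148996/9 ≈ 16555.1111. The integer-valued extremum is e(T(193, 9)) = 16554, which is strictly less than the density bound 148996/9 since 9 ∤ 193 (the parts of T(193, 9) cannot all be equal).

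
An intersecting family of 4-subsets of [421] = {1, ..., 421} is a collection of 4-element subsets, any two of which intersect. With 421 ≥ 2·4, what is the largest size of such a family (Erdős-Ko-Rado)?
max |F| = C(420, 3) = 12259940

The Erdős-Ko-Rado theorem states: for n ≥ 2k, an intersecting family of k-subsets of an n-element set has size at most C(n − 1, k − 1), with equality for 'star' families {A ⊆ [n] : |A| = k, i ∈ A} (fix an element i). For n = 421, k = 4: C(420, 3) = 12259940.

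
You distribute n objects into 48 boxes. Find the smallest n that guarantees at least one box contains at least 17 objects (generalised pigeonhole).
n = (17 − 1)·48 + 1 = 769

By the generalised pigeonhole principle, to guarantee some box contains ≥ r objects we need more than (r − 1) · k objects total. Threshold: n = (r − 1) · k + 1. With r = 17 and k = 48: n = 16 · 48 + 1 = 768 + 1 = 769. For n = 768 = 16 · 48, we can put exactly 16 objects in every box, avoiding 17 in any single one — so 769 is tight.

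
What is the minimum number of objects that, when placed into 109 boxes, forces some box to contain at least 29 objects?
n = (29 − 1)·109 + 1 = 3053

By the generalised pigeonhole principle, to guarantee some box contains ≥ r objects we need more than (r − 1) · k objects total. Threshold: n = (r − 1) · k + 1. With r = 29 and k = 109: n = 28 · 109 + 1 = 3052 + 1 = 3053. For n = 3052 = 28 · 109, we can put exactly 28 objects in every box, avoiding 29 in any single one — so 3053 is tight.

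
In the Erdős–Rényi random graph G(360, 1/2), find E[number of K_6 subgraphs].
E[# K_6] = C(360, 6) · (1/2)^C(6, 2) = 2899305949260 / 2^15 = 724826487315/8192 ≈ 88479795.814819

For each 6-subset S of vertices (there are C(360, 6) = 2899305949260 such S), let X_S = 1 if S induces a K_6 (all C(6, 2) = 15 edges present). Then P(X_S = 1) = (1/2)^15 = 1/32768. By linearity of expectation, E[# K_6] = C(360, 6) · (1/2)^15 = 2899305949260 / 32768 = 724826487315/8192 ≈ 88479795.814819.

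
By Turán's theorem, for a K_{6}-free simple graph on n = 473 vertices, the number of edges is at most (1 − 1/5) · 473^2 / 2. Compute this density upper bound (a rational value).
Turán density bound = (4/5) · 473^2/2 = 447458/5 ≈ 89491.6

Turán's theorem: ex(n, K_{r+1}) is achieved by the complete r-partite Turán graph T(n, r) with parts as balanced as possible, and is at most (1 − 1/r) · n^2/2. For r = 5, n = 473: the density bound is (4/5) · 223729/2 = 447458/5 ≈ 89491.6. The integer-valued extremum is e(T(473, 5)) = 89491, which is strictly less than the density bound 447458/5 since 5 ∤ 473 (the parts of T(473, 5) cannot all be equal).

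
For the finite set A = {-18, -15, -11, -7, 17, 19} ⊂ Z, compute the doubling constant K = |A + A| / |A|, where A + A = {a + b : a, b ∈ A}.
K = |A + A| / |A| = 20/6 = 10/3

Enumerate A + A = {a + b : a, b ∈ A}. With |A| = 6, there are |A|^2 = 36 ordered sum pairs; collecting distinct values, A + A = {-36, -33, -30, -29, -26, -25, -22, -18, -14, -1, 1, 2, 4, 6, 8, 10, 12, 34, 36, 38}, so |A + A| = 20. Thus K = 20/6 = 10/3. For comparison, the minimum possible |A + A| over all 6-element sets is 2·6 − 1 = 11 (so min K = 11/6), attained only by arithmetic progressions.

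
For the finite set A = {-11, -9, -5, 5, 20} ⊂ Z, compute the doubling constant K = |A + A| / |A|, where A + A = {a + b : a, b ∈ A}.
K = |A + A| / |A| = 15/5 = 3

Enumerate A + A = {a + b : a, b ∈ A}. With |A| = 5, there are |A|^2 = 25 ordered sum pairs; collecting distinct values, A + A = {-22, -20, -18, -16, -14, -10, -6, -4, 0, 9, 10, 11, 15, 25, 40}, so |A + A| = 15. Thus K = 15/5 = 3. For comparison, the minimum possible |A + A| over all 5-element sets is 2·5 − 1 = 9 (so min K = 9/5), attained only by arithmetic progressions.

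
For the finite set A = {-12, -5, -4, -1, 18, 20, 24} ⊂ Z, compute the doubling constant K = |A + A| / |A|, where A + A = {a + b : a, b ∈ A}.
K = |A + A| / |A| = 27/7

Enumerate A + A = {a + b : a, b ∈ A}. With |A| = 7, there are |A|^2 = 49 ordered sum pairs; collecting distinct values, A + A = {-24, -17, -16, -13, -10, -9, -8, -6, -5, -2, 6, 8, 12, 13, 14, 15, 16, 17, 19, 20, 23, 36, 38, 40, 42, 44, 48}, so |A + A| = 27. Thus K = 27/7. For comparison, the minimum possible |A + A| over all 7-element sets is 2·7 − 1 = 13 (so min K = 13/7), attained only by arithmetic progressions.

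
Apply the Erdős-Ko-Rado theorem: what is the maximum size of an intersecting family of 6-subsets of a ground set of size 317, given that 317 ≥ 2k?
max |F| = C(316, 5) = 25435774728

The Erdős-Ko-Rado theorem states: for n ≥ 2k, an intersecting family of k-subsets of an n-element set has size at most C(n − 1, k − 1), with equality for 'star' families {A ⊆ [n] : |A| = k, i ∈ A} (fix an element i). For n = 317, k = 6: C(316, 5) = 25435774728.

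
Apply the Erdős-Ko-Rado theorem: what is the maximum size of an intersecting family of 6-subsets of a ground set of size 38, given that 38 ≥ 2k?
max |F| = C(37, 5) = 435897

Erdős-Ko-Rado (1961): when n ≥ 2k, max |F| = C(n−1, k−1). The bound is attained by the star {A : i ∈ A} for any fixed i ∈ [n]. Here C(38−1, 6−1) = C(37, 5) = 435897.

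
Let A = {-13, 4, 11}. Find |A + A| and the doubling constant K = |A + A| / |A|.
K = |A + A| / |A| = 6/3 = 2

Enumerate A + A = {a + b : a, b ∈ A}. With |A| = 3, there are |A|^2 = 9 ordered sum pairs; collecting distinct values, A + A = {-26, -9, -2, 8, 15, 22}, so |A + A| = 6. Thus K = 6/3 = 2. For comparison, the minimum possible |A + A| over all 3-element sets is 2·3 − 1 = 5 (so min K = 5/3), attained only by arithmetic progressions.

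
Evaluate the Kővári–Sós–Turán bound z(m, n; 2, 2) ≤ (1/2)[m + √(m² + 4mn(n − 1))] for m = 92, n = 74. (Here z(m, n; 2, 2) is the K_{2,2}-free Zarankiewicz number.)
z(92, 74; 2, 2) ≤ (1/2)[92 + √(92² + 4·92·74·73)] = (1/2)[92 + √1996400] = 752.4701

Kővári–Sós–Turán: let r_1, ..., r_92 be the row sums and z = Σ r_i the total number of 1s. Each pair of columns can share at most one row with both entries 1 (else a 2×2 all-ones block appears), so Σ_i C(r_i, 2) ≤ C(74, 2) = 2701. By convexity Σ_i C(r_i, 2) ≥ 92·C(z/92, 2) = z(z − 92)/(2·92), giving z² − 92z − 92·74·73 ≤ 0 and hence z ≤ (1/2)[92 + √(8464 + 4·496984)] = (1/2)[92 + √1996400] ≈ (1/2)(92 + 1412.9402) = 752.4701.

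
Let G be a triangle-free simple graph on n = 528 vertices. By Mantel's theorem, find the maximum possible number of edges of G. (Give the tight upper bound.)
ex(528, K_3) = ⌊528^2/4⌋ = 69696

Mantel (1907): a triangle-free graph on n vertices has at most ⌊n^2/4⌋ edges, with equality for the complete bipartite graph K_{⌊n/2⌋, ⌈n/2⌉}. For n = 528: ⌊528^2/4⌋ = ⌊278784/4⌋ = 69696. The extremal graph is K_{264, 264}, which has 264·264 = 69696 edges.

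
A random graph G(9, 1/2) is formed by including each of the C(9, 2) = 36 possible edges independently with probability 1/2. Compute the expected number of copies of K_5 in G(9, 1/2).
E[# K_5] = C(9, 5) · (1/2)^C(5, 2) = 126 / 2^10 = 63/512 ≈ 0.123047

For each 5-subset S of vertices (there are C(9, 5) = 126 such S), let X_S = 1 if S induces a K_5 (all C(5, 2) = 10 edges present). Then P(X_S = 1) = (1/2)^10 = 1/1024. By linearity of expectation, E[# K_5] = C(9, 5) · (1/2)^10 = 126 / 1024 = 63/512 ≈ 0.123047.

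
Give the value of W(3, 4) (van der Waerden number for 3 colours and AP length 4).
W(3, 4) = 293

This is a classical value, W(3, 4) = 293, established by combining an explicit 3-colouring of {1, ..., 292} with no monochromatic 4-AP (giving the lower bound W(3, 4) > 292) and a finite case analysis / exhaustive computer search showing every 3-colouring of {1, ..., 293} has such an AP.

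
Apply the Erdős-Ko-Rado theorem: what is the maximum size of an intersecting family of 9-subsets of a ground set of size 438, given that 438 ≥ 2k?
max |F| = C(437, 8) = 30927424699697670

The Erdős-Ko-Rado theorem states: for n ≥ 2k, an intersecting family of k-subsets of an n-element set has size at most C(n − 1, k − 1), with equality for 'star' families {A ⊆ [n] : |A| = k, i ∈ A} (fix an element i). For n = 438, k = 9: C(437, 8) = 30927424699697670.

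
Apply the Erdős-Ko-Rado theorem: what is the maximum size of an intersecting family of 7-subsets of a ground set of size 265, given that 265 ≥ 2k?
max |F| = C(264, 6) = 444060444828

The Erdős-Ko-Rado theorem states: for n ≥ 2k, an intersecting family of k-subsets of an n-element set has size at most C(n − 1, k − 1), with equality for 'star' families {A ⊆ [n] : |A| = k, i ∈ A} (fix an element i). For n = 265, k = 7: C(264, 6) = 444060444828.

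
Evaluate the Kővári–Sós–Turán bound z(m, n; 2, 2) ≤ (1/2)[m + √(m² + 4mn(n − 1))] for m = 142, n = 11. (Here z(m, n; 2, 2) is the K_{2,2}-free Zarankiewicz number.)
z(142, 11; 2, 2) ≤ (1/2)[142 + √(142² + 4·142·11·10)] = (1/2)[142 + √82644] = 214.7393

Kővári–Sós–Turán: let r_1, ..., r_142 be the row sums and z = Σ r_i the total number of 1s. Each pair of columns can share at most one row with both entries 1 (else a 2×2 all-ones block appears), so Σ_i C(r_i, 2) ≤ C(11, 2) = 55. By convexity Σ_i C(r_i, 2) ≥ 142·C(z/142, 2) = z(z − 142)/(2·142), giving z² − 142z − 142·11·10 ≤ 0 and hence z ≤ (1/2)[142 + √(20164 + 4·15620)] = (1/2)[142 + √82644] ≈ (1/2)(142 + 287.4787) = 214.7393.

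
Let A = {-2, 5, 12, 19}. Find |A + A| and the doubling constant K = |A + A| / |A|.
K = |A + A| / |A| = 7/4

Enumerate A + A = {a + b : a, b ∈ A}. With |A| = 4, there are |A|^2 = 16 ordered sum pairs; collecting distinct values, A + A = {-4, 3, 10, 17, 24, 31, 38}, so |A + A| = 7. Thus K = 7/4. Here |A + A| = 2|A| − 1 = 7, the minimum possible — so K = 7/4 is minimal, which holds iff A is an arithmetic progression.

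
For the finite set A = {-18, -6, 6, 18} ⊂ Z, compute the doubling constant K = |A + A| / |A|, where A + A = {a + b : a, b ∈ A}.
K = |A + A| / |A| = 7/4

Enumerate A + A = {a + b : a, b ∈ A}. With |A| = 4, there are |A|^2 = 16 ordered sum pairs; collecting distinct values, A + A = {-36, -24, -12, 0, 12, 24, 36}, so |A + A| = 7. Thus K = 7/4. Here |A + A| = 2|A| − 1 = 7, the minimum possible — so K = 7/4 is minimal, which holds iff A is an arithmetic progression.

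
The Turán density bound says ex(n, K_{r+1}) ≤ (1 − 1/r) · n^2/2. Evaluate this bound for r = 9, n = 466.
Turán density bound = (8/9) · 466^2/2 = 868624/9 ≈ 96513.7778

Turán's theorem: ex(n, K_{r+1}) is achieved by the complete r-partite Turán graph T(n, r) with parts as balanced as possible, and is at most (1 − 1/r) · n^2/2. For r = 9, n = 466: the density bound is (8/9) · 217156/2 = 868624/9 ≈ 96513.7778. The integer-valued extremum is e(T(466, 9)) = 96513, which is strictly less than the density bound 868624/9 since 9 ∤ 466 (the parts of T(466, 9) cannot all be equal).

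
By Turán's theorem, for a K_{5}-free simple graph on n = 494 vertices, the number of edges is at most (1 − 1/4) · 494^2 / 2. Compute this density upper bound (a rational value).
Turán density bound = (3/4) · 494^2/2 = 183027/2 ≈ 91513.5

Turán's theorem: ex(n, K_{r+1}) is achieved by the complete r-partite Turán graph T(n, r) with parts as balanced as possible, and is at most (1 − 1/r) · n^2/2. For r = 4, n = 494: the density bound is (3/4) · 244036/2 = 183027/2 ≈ 91513.5. The integer-valued extremum is e(T(494, 4)) = 91513, which is strictly less than the density bound 183027/2 since 4 ∤ 494 (the parts of T(494, 4) cannot all be equal).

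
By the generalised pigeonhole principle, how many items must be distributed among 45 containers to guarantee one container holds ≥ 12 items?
n = (12 − 1)·45 + 1 = 496

By the generalised pigeonhole principle, to guarantee some box contains ≥ r objects we need more than (r − 1) · k objects total. Threshold: n = (r − 1) · k + 1. With r = 12 and k = 45: n = 11 · 45 + 1 = 495 + 1 = 496. For n = 495 = 11 · 45, we can put exactly 11 objects in every box, avoiding 12 in any single one — so 496 is tight.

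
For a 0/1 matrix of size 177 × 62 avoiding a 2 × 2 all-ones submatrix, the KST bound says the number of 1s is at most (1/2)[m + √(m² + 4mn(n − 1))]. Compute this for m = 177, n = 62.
z(177, 62; 2, 2) ≤ (1/2)[177 + √(177² + 4·177·62·61)] = (1/2)[177 + √2708985] = 911.4497

Kővári–Sós–Turán: let r_1, ..., r_177 be the row sums and z = Σ r_i the total number of 1s. Each pair of columns can share at most one row with both entries 1 (else a 2×2 all-ones block appears), so Σ_i C(r_i, 2) ≤ C(62, 2) = 1891. By convexity Σ_i C(r_i, 2) ≥ 177·C(z/177, 2) = z(z − 177)/(2·177), giving z² − 177z − 177·62·61 ≤ 0 and hence z ≤ (1/2)[177 + √(31329 + 4·669414)] = (1/2)[177 + √2708985] ≈ (1/2)(177 + 1645.8995) = 911.4497.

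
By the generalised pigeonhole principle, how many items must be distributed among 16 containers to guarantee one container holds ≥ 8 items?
n = (8 − 1)·16 + 1 = 113

By the generalised pigeonhole principle, to guarantee some box contains ≥ r objects we need more than (r − 1) · k objects total. Threshold: n = (r − 1) · k + 1. With r = 8 and k = 16: n = 7 · 16 + 1 = 112 + 1 = 113. For n = 112 = 7 · 16, we can put exactly 7 objects in every box, avoiding 8 in any single one — so 113 is tight.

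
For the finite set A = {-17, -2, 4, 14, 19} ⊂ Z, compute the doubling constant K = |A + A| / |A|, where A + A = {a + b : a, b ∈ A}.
K = |A + A| / |A| = 14/5

Enumerate A + A = {a + b : a, b ∈ A}. With |A| = 5, there are |A|^2 = 25 ordered sum pairs; collecting distinct values, A + A = {-34, -19, -13, -4, -3, 2, 8, 12, 17, 18, 23, 28, 33, 38}, so |A + A| = 14. Thus K = 14/5. For comparison, the minimum possible |A + A| over all 5-element sets is 2·5 − 1 = 9 (so min K = 9/5), attained only by arithmetic progressions.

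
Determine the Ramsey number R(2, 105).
R(2, 105) = 105

R(2, k) = k for all k ≥ 2: in a 2-colouring of K_k, either some edge is red (a red K_2) or all edges are blue (a blue K_k). And K_{104} coloured all-blue has no blue K_105, so R(2, 105) > 104. Hence R(2, 105) = 105.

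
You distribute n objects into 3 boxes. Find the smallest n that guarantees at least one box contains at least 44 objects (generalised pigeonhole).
n = (44 − 1)·3 + 1 = 130

By the generalised pigeonhole principle, to guarantee some box contains ≥ r objects we need more than (r − 1) · k objects total. Threshold: n = (r − 1) · k + 1. With r = 44 and k = 3: n = 43 · 3 + 1 = 129 + 1 = 130. For n = 129 = 43 · 3, we can put exactly 43 objects in every box, avoiding 44 in any single one — so 130 is tight.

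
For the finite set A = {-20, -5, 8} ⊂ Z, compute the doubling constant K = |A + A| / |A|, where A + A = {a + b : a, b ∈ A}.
K = |A + A| / |A| = 6/3 = 2

Enumerate A + A = {a + b : a, b ∈ A}. With |A| = 3, there are |A|^2 = 9 ordered sum pairs; collecting distinct values, A + A = {-40, -25, -12, -10, 3, 16}, so |A + A| = 6. Thus K = 6/3 = 2. For comparison, the minimum possible |A + A| over all 3-element sets is 2·3 − 1 = 5 (so min K = 5/3), attained only by arithmetic progressions.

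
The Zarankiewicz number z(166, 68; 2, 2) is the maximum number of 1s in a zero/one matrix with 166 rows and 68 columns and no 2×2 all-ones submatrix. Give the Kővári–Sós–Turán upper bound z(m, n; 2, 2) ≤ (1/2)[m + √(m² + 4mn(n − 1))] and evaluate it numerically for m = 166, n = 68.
z(166, 68; 2, 2) ≤ (1/2)[166 + √(166² + 4·166·68·67)] = (1/2)[166 + √3052740] = 956.6046

Kővári–Sós–Turán: let r_1, ..., r_166 be the row sums and z = Σ r_i the total number of 1s. Each pair of columns can share at most one row with both entries 1 (else a 2×2 all-ones block appears), so Σ_i C(r_i, 2) ≤ C(68, 2) = 2278. By convexity Σ_i C(r_i, 2) ≥ 166·C(z/166, 2) = z(z − 166)/(2·166), giving z² − 166z − 166·68·67 ≤ 0 and hence z ≤ (1/2)[166 + √(27556 + 4·756296)] = (1/2)[166 + √3052740] ≈ (1/2)(166 + 1747.2092) = 956.6046.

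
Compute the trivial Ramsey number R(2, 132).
R(2, 132) = 132

R(2, k) = k for all k ≥ 2: in a 2-colouring of K_k, either some edge is red (a red K_2) or all edges are blue (a blue K_k). And K_{131} coloured all-blue has no blue K_132, so R(2, 132) > 131. Hence R(2, 132) = 132.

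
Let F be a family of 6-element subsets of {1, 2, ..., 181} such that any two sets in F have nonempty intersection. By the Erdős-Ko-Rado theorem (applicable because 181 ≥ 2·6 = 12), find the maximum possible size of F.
max |F| = C(180, 5) = 1488847536

The Erdős-Ko-Rado theorem states: for n ≥ 2k, an intersecting family of k-subsets of an n-element set has size at most C(n − 1, k − 1), with equality for 'star' families {A ⊆ [n] : |A| = k, i ∈ A} (fix an element i). For n = 181, k = 6: C(180, 5) = 1488847536.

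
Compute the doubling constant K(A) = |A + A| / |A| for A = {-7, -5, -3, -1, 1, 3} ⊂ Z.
K = |A + A| / |A| = 11/6

Enumerate A + A = {a + b : a, b ∈ A}. With |A| = 6, there are |A|^2 = 36 ordered sum pairs; collecting distinct values, A + A = {-14, -12, -10, -8, -6, -4, -2, 0, 2, 4, 6}, so |A + A| = 11. Thus K = 11/6. Here |A + A| = 2|A| − 1 = 11, the minimum possible — so K = 11/6 is minimal, which holds iff A is an arithmetic progression.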